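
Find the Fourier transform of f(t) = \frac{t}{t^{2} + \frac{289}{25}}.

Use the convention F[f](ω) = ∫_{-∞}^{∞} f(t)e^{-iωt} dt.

F(ω) = - i \pi e^{- \frac{17 \left|{\omega}\right|}{5}} \operatorname{sign}{\left(\omega \right)}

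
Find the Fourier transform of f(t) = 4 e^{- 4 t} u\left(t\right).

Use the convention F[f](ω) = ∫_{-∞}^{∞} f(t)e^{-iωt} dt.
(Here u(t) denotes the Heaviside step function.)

F(ω) = \frac{4}{i \omega + 4}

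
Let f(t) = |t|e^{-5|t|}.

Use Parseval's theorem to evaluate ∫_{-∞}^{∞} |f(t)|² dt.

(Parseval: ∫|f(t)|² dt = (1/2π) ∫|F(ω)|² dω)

∫|f(t)|² dt = \frac{1}{250}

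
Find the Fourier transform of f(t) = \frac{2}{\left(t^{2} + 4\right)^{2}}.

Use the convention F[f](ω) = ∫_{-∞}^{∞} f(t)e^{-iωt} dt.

F(ω) = \frac{\pi \left(2 \left|{\omega}\right| + 1\right) e^{- 2 \left|{\omega}\right|}}{8}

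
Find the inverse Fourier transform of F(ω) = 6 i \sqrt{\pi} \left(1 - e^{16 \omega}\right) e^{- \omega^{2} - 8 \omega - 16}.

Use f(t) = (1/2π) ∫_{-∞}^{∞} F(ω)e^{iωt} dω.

f(t) = 6 e^{- \frac{t^{2}}{4}} \sin{\left(4 t \right)}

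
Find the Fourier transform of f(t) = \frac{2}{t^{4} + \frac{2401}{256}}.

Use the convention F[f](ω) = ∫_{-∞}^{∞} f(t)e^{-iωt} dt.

F(ω) = \frac{128 \pi e^{- \frac{7 \sqrt{2} \left|{\omega}\right|}{8}} \sin{\left(\frac{7 \sqrt{2} \left|{\omega}\right|}{8} + \frac{\pi}{4} \right)}}{343}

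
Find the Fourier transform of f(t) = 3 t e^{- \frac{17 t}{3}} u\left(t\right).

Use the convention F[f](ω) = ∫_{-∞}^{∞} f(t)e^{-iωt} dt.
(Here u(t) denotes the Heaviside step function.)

F(ω) = \frac{27}{\left(3 i \omega + 17\right)^{2}}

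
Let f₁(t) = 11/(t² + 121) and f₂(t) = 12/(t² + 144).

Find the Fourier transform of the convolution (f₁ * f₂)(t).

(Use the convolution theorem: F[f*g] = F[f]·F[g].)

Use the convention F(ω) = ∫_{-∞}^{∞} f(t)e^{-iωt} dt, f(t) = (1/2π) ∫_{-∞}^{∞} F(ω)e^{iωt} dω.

F[f₁*f₂](ω) = \pi^{2} e^{- 23 \left|{\omega}\right|}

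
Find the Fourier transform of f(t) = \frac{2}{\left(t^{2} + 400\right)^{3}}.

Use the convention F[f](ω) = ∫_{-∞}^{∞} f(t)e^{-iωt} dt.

F(ω) = \frac{\pi \left(400 \omega^{2} + 60 \left|{\omega}\right| + 3\right) e^{- 20 \left|{\omega}\right|}}{12800000}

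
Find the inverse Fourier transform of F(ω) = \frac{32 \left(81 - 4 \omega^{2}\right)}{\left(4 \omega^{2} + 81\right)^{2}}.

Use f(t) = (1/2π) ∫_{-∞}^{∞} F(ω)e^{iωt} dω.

f(t) = 4 e^{- \frac{9 \left|{t}\right|}{2}} \left|{t}\right|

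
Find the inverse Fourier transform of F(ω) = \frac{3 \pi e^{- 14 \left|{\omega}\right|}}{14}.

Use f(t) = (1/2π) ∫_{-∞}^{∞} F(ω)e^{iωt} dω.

f(t) = \frac{3}{t^{2} + 196}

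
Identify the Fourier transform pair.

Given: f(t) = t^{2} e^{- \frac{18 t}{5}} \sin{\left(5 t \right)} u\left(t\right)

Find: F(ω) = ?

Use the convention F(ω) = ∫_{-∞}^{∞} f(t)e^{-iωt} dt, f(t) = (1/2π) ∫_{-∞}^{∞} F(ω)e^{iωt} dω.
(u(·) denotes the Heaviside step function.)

F(ω) = \frac{6250 \left(3 \left(5 i \omega + 18\right)^{2} - 625\right)}{\left(\left(5 i \omega + 18\right)^{2} + 625\right)^{3}}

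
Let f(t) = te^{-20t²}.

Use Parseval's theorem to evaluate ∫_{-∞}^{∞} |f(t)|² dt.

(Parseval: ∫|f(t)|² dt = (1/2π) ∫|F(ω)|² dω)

∫|f(t)|² dt = \frac{\sqrt{10} \sqrt{\pi}}{1600}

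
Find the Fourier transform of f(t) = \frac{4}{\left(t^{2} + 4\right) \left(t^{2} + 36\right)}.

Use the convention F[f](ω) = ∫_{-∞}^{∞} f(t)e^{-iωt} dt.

F(ω) = \frac{\pi \left(3 e^{4 \left|{\omega}\right|} - 1\right) e^{- 6 \left|{\omega}\right|}}{48}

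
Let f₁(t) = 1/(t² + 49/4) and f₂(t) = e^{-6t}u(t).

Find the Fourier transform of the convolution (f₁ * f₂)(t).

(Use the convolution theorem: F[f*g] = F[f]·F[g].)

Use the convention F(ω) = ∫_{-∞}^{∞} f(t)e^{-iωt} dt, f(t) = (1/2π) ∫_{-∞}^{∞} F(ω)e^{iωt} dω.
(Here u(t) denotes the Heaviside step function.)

F[f₁*f₂](ω) = \frac{2 \pi e^{- \frac{7 \left|{\omega}\right|}{2}}}{7 \left(i \omega + 6\right)}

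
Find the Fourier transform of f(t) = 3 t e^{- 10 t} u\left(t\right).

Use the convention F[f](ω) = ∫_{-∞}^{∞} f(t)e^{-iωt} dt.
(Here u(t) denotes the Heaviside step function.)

F(ω) = \frac{3}{\left(i \omega + 10\right)^{2}}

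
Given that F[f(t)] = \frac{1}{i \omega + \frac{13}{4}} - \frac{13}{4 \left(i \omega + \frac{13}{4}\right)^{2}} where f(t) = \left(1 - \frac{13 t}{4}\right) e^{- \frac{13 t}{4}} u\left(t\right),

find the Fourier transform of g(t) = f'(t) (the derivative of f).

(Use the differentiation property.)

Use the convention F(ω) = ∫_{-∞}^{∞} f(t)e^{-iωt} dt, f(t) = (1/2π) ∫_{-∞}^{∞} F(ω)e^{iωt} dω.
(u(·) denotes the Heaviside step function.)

F[g](ω) = \frac{16 \omega^{2}}{16 \omega^{2} - 104 i \omega - 169}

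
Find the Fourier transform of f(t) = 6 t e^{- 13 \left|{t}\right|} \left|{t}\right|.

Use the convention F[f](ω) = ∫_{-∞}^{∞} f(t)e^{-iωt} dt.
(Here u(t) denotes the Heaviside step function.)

F(ω) = \frac{24 i \omega \left(\omega^{2} - 507\right)}{\left(\omega^{2} + 169\right)^{3}}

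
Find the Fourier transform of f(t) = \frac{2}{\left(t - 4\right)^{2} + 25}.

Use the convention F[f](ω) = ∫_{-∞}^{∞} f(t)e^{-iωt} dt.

F(ω) = \frac{2 \pi e^{- 4 i \omega - 5 \left|{\omega}\right|}}{5}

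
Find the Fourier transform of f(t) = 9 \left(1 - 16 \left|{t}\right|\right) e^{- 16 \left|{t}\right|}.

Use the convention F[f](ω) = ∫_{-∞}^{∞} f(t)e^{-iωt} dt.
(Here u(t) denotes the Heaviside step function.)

F(ω) = \frac{576 \omega^{2}}{\left(\omega^{2} + 256\right)^{2}}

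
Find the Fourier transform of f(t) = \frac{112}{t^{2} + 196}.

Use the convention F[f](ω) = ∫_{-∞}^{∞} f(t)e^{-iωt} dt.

F(ω) = 8 \pi e^{- 14 \left|{\omega}\right|}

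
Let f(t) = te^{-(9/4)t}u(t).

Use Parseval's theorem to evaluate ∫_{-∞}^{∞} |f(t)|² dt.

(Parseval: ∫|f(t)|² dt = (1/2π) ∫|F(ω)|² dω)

∫|f(t)|² dt = \frac{16}{729}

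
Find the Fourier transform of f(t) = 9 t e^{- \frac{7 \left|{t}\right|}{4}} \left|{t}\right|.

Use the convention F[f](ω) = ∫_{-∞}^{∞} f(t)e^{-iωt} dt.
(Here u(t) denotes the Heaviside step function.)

F(ω) = \frac{9216 i \omega \left(16 \omega^{2} - 147\right)}{\left(16 \omega^{2} + 49\right)^{3}}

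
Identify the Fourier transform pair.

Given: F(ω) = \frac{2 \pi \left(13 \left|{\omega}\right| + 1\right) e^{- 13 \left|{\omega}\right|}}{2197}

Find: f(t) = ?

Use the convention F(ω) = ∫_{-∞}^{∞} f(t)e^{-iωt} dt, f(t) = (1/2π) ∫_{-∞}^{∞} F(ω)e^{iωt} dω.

f(t) = \frac{4}{\left(t^{2} + 169\right)^{2}}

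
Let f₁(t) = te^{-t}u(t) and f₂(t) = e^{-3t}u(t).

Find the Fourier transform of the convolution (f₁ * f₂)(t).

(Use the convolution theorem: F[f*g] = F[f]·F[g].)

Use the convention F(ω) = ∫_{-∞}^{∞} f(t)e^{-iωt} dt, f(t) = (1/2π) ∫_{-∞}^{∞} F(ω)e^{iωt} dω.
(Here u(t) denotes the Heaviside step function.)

F[f₁*f₂](ω) = \frac{1}{\left(i \omega + 1\right)^{2} \left(i \omega + 3\right)}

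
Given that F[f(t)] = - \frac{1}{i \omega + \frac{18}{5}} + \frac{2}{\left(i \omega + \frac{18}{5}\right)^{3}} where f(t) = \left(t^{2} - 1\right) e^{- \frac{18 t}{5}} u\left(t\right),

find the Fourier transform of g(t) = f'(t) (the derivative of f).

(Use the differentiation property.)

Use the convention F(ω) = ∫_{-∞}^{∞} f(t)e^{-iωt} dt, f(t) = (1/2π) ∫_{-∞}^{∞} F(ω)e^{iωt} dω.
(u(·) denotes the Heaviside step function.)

F[g](ω) = \frac{5 i \omega \left(250 i \omega - \left(5 i \omega + 18\right)^{3} + 900\right)}{\left(5 i \omega + 18\right)^{4}}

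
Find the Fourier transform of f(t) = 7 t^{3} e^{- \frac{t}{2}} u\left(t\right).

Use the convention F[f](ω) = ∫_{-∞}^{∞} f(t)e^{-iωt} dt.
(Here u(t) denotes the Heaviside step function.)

F(ω) = \frac{672}{\left(2 i \omega + 1\right)^{4}}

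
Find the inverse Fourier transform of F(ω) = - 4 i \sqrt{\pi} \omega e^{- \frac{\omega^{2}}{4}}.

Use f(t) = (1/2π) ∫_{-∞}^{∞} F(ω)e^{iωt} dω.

f(t) = 8 t e^{- t^{2}}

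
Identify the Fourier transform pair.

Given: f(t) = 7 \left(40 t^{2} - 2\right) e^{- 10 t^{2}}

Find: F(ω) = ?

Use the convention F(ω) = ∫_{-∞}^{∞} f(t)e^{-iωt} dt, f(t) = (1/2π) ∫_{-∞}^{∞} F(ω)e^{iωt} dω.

F(ω) = - \frac{7 \sqrt{10} \sqrt{\pi} \omega^{2} e^{- \frac{\omega^{2}}{40}}}{100}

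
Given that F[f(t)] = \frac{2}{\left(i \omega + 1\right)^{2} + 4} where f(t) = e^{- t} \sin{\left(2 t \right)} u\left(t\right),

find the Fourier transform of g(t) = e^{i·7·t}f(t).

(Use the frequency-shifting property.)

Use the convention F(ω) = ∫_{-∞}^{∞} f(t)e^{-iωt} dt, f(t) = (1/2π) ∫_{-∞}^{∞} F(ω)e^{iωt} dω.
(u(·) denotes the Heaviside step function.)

F[g](ω) = \frac{2}{\left(i \left(\omega - 7\right) + 1\right)^{2} + 4}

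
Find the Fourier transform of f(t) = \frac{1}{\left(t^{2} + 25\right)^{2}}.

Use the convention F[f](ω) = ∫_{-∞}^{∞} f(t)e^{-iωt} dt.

F(ω) = \frac{\pi \left(5 \left|{\omega}\right| + 1\right) e^{- 5 \left|{\omega}\right|}}{250}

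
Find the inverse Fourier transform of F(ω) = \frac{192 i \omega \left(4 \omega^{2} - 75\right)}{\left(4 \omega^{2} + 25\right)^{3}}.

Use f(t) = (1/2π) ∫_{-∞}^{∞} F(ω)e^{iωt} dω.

f(t) = 3 t e^{- \frac{5 \left|{t}\right|}{2}} \left|{t}\right|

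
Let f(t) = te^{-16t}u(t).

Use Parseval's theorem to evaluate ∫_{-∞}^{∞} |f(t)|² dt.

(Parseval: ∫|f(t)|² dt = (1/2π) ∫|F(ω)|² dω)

∫|f(t)|² dt = \frac{1}{16384}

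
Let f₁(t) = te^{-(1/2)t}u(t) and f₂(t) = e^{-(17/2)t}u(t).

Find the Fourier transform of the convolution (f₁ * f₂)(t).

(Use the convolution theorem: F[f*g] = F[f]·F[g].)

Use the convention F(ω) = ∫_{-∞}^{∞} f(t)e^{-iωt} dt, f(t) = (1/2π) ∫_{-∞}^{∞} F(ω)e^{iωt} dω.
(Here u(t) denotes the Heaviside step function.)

F[f₁*f₂](ω) = \frac{8}{\left(2 i \omega + 1\right)^{2} \left(2 i \omega + 17\right)}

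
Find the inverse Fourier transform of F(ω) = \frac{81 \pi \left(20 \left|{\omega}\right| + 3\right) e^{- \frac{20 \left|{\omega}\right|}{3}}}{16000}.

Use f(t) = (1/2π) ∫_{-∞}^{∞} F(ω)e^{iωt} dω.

f(t) = \frac{9}{\left(t^{2} + \frac{400}{9}\right)^{2}}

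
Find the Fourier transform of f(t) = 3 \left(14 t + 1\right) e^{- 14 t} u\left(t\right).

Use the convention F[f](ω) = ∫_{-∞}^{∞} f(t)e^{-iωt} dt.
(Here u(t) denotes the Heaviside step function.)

F(ω) = \frac{3 \left(- i \omega - 28\right)}{\omega^{2} - 28 i \omega - 196}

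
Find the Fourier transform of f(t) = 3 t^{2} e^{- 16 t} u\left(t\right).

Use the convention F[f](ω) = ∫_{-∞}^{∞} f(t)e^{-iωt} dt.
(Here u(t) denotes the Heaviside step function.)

F(ω) = \frac{6}{\left(i \omega + 16\right)^{3}}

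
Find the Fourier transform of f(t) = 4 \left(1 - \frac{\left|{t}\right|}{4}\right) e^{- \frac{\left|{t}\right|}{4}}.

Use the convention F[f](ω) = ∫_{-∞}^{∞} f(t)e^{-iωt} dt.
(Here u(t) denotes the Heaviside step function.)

F(ω) = \frac{1024 \omega^{2}}{\left(16 \omega^{2} + 1\right)^{2}}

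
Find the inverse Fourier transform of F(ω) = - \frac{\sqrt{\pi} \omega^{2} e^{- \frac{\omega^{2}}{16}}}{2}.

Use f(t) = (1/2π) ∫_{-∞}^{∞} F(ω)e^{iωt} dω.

f(t) = 4 \left(16 t^{2} - 2\right) e^{- 4 t^{2}}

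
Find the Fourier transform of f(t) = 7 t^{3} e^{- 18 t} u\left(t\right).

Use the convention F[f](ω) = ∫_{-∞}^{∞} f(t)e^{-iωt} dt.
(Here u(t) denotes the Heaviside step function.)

F(ω) = \frac{42}{\left(i \omega + 18\right)^{4}}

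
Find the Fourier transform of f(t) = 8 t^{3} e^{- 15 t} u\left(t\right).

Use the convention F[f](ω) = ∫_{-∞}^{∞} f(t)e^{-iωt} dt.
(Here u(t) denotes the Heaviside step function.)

F(ω) = \frac{48}{\left(i \omega + 15\right)^{4}}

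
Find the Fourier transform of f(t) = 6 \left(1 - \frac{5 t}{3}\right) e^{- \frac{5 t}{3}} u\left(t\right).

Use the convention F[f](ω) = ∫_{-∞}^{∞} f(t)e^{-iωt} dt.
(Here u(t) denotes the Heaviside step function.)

F(ω) = \frac{54 i \omega}{- 9 \omega^{2} + 30 i \omega + 25}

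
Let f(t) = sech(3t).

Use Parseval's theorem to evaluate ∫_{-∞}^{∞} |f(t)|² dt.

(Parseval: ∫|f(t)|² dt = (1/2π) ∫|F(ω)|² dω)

∫|f(t)|² dt = \frac{2}{3}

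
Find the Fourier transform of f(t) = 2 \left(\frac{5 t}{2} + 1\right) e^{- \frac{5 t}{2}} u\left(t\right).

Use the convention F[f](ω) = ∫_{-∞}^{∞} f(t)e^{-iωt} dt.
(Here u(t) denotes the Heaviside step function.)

F(ω) = \frac{8 \left(- i \omega - 5\right)}{4 \omega^{2} - 20 i \omega - 25}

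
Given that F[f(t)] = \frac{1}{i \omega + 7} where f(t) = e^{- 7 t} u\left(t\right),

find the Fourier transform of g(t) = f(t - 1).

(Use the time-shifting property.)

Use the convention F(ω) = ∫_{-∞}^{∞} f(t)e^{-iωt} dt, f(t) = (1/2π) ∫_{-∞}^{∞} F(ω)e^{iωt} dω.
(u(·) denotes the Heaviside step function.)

F[g](ω) = \frac{e^{- i \omega}}{i \omega + 7}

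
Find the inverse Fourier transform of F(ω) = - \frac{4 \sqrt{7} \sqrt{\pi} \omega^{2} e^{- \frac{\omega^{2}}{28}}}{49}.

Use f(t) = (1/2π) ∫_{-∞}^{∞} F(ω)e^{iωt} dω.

f(t) = 4 \left(28 t^{2} - 2\right) e^{- 7 t^{2}}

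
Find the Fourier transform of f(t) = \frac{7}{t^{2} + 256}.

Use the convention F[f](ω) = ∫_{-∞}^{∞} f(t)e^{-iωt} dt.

F(ω) = \frac{7 \pi e^{- 16 \left|{\omega}\right|}}{16}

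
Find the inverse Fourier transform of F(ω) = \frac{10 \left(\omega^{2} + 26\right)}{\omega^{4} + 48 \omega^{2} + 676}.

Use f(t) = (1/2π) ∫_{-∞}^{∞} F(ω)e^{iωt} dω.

f(t) = e^{- 5 \left|{t}\right|} \cos{\left(\left|{t}\right| \right)}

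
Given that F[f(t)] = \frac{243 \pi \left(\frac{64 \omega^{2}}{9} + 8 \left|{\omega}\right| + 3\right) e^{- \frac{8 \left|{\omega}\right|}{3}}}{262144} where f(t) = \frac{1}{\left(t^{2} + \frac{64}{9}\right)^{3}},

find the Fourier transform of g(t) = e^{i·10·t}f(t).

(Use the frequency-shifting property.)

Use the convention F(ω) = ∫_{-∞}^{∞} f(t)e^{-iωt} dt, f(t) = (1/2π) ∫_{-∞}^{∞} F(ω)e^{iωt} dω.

F[g](ω) = \frac{27 \pi \left(64 \left(\omega - 10\right)^{2} + 72 \left|{\omega - 10}\right| + 27\right) e^{- \frac{8 \left|{\omega - 10}\right|}{3}}}{262144}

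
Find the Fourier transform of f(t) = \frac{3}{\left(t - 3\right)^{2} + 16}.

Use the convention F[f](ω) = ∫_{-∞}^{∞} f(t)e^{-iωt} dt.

F(ω) = \frac{3 \pi e^{- 3 i \omega - 4 \left|{\omega}\right|}}{4}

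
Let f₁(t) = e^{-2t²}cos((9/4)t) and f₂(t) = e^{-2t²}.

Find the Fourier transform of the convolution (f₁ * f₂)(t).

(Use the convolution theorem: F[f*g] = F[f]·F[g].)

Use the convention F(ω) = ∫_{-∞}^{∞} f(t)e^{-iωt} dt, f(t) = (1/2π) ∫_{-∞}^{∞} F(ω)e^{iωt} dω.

F[f₁*f₂](ω) = \frac{\pi \left(e^{\frac{9 \omega}{8}} + 1\right) e^{- \frac{\omega^{2}}{4} - \frac{9 \omega}{16} - \frac{81}{128}}}{4}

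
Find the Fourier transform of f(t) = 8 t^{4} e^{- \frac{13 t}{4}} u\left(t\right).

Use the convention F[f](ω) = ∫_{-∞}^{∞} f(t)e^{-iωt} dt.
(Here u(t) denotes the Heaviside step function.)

F(ω) = \frac{196608}{\left(4 i \omega + 13\right)^{5}}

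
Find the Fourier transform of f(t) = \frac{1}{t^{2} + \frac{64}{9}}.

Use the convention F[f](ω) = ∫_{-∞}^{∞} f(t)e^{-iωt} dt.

F(ω) = \frac{3 \pi e^{- \frac{8 \left|{\omega}\right|}{3}}}{8}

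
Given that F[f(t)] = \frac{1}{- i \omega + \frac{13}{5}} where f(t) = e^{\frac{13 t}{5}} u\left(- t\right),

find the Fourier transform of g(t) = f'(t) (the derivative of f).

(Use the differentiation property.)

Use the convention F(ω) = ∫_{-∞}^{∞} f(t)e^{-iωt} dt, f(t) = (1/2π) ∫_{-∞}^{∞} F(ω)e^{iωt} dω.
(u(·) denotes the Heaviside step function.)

F[g](ω) = - \frac{5 \omega}{5 \omega + 13 i}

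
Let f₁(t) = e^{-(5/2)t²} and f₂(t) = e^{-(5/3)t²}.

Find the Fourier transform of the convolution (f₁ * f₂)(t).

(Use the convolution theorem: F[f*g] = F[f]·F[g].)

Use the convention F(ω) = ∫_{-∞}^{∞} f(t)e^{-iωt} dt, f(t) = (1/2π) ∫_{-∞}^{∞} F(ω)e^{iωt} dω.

F[f₁*f₂](ω) = \frac{\sqrt{6} \pi e^{- \frac{\omega^{2}}{4}}}{5}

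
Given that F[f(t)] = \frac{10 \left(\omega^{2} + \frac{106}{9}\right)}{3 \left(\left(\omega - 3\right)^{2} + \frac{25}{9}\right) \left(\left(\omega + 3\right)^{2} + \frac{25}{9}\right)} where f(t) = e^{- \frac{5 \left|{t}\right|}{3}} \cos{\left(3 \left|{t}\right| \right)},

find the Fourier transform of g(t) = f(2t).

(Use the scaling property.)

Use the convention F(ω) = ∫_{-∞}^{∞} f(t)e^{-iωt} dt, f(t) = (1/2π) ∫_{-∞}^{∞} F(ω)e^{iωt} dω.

F[g](ω) = \frac{60 \left(9 \omega^{2} + 424\right)}{81 \omega^{4} - 4032 \omega^{2} + 179776}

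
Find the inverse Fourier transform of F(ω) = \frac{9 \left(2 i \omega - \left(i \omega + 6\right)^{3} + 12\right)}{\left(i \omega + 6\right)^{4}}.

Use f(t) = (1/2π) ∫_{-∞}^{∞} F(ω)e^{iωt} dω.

f(t) = 9 \left(t^{2} - 1\right) e^{- 6 t} u\left(t\right)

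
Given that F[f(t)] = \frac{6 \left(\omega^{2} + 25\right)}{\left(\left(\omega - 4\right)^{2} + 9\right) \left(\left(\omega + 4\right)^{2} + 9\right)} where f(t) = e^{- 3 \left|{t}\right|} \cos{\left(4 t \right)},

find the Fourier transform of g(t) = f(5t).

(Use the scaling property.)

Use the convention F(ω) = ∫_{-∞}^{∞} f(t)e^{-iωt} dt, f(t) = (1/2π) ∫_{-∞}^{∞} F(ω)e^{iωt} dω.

F[g](ω) = \frac{30 \left(\omega^{2} + 625\right)}{\omega^{4} - 350 \omega^{2} + 390625}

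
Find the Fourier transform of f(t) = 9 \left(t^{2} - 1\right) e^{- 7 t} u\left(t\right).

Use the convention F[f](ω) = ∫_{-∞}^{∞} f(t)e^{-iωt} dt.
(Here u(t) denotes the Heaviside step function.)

F(ω) = \frac{9 \left(2 i \omega - \left(i \omega + 7\right)^{3} + 14\right)}{\left(i \omega + 7\right)^{4}}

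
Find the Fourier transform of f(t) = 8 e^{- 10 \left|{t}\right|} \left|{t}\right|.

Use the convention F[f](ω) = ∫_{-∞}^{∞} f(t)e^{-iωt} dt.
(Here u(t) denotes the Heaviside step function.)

F(ω) = \frac{16 \left(100 - \omega^{2}\right)}{\left(\omega^{2} + 100\right)^{2}}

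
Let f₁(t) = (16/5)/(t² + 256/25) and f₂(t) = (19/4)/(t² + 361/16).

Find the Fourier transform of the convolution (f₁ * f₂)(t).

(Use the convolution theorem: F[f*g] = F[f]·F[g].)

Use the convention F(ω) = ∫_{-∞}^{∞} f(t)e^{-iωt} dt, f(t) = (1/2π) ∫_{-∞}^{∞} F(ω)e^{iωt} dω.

F[f₁*f₂](ω) = \pi^{2} e^{- \frac{159 \left|{\omega}\right|}{20}}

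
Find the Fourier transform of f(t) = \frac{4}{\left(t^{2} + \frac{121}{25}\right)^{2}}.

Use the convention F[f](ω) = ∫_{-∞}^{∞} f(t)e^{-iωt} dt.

F(ω) = \frac{50 \pi \left(11 \left|{\omega}\right| + 5\right) e^{- \frac{11 \left|{\omega}\right|}{5}}}{1331}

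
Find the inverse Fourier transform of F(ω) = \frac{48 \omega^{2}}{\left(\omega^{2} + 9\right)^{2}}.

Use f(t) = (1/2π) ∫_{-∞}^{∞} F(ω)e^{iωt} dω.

f(t) = 4 \left(1 - 3 \left|{t}\right|\right) e^{- 3 \left|{t}\right|}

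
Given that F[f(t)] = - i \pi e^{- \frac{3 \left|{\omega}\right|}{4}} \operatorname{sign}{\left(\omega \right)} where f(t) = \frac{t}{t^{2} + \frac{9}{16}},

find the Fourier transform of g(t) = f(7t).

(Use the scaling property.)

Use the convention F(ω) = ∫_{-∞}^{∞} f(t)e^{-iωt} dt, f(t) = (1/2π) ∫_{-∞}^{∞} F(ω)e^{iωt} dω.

F[g](ω) = - \frac{i \pi e^{- \frac{3 \left|{\omega}\right|}{28}} \operatorname{sign}{\left(\omega \right)}}{7}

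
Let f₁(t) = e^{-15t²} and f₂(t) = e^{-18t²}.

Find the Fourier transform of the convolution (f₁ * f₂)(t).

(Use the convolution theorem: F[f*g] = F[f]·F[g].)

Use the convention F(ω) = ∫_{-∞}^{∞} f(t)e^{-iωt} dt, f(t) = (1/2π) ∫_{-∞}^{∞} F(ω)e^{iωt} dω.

F[f₁*f₂](ω) = \frac{\sqrt{30} \pi e^{- \frac{11 \omega^{2}}{360}}}{90}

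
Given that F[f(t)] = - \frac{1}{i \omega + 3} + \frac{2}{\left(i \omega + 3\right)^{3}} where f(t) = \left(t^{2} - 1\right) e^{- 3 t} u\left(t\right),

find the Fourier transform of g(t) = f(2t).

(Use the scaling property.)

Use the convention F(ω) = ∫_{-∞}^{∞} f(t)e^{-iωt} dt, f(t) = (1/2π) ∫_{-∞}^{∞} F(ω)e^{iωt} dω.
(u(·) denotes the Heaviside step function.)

F[g](ω) = \frac{8 i \omega - \left(i \omega + 6\right)^{3} + 48}{\left(i \omega + 6\right)^{4}}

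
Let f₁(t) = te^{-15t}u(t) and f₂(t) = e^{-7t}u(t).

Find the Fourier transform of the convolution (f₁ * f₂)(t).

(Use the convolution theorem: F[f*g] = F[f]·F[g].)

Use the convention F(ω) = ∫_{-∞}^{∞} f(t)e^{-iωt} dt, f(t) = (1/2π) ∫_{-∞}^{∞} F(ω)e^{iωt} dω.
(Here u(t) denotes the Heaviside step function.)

F[f₁*f₂](ω) = \frac{1}{\left(i \omega + 7\right) \left(i \omega + 15\right)^{2}}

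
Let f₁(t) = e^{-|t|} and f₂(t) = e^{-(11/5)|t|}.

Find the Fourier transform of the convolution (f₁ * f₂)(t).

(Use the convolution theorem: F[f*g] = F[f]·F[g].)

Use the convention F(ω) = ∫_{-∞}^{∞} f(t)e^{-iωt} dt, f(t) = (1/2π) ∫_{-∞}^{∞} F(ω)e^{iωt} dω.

F[f₁*f₂](ω) = \frac{220}{\left(\omega^{2} + 1\right) \left(25 \omega^{2} + 121\right)}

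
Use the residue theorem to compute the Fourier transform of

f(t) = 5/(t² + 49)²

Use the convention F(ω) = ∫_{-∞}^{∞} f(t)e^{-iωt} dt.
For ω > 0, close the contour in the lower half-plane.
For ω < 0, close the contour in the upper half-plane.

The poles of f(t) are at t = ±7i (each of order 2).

Let g(z) = f(z)e^{-iωz}; for large |z| the factor e^{-iωz} decays in the lower half-plane when ω > 0 and in the upper half-plane when ω < 0.

Case ω > 0 (lower half-plane, clockwise contour ⇒ F(ω) = -2πi·ΣRes):
  Res_{z = - 7 i} g(z) = \frac{5 i \left(7 \omega + 1\right) e^{- 7 \omega}}{1372} (pole of order 2)
  F(ω) = -2πi·ΣRes = \frac{5 \pi \left(7 \omega + 1\right) e^{- 7 \omega}}{686}

Case ω < 0 (upper half-plane, counterclockwise contour ⇒ F(ω) = +2πi·ΣRes):
  Res_{z = 7 i} g(z) = \frac{5 i \left(7 \omega - 1\right) e^{7 \omega}}{1372} (pole of order 2)
  F(ω) = 2πi·ΣRes = \frac{5 \pi \left(1 - 7 \omega\right) e^{7 \omega}}{686}

Both cases combine into a single formula in |ω|:

F(ω) = \frac{5 \pi \left(7 \left|{\omega}\right| + 1\right) e^{- 7 \left|{\omega}\right|}}{686}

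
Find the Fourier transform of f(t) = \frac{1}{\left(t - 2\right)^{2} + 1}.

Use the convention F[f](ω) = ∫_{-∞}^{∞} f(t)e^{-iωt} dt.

F(ω) = \pi e^{- 2 i \omega - \left|{\omega}\right|}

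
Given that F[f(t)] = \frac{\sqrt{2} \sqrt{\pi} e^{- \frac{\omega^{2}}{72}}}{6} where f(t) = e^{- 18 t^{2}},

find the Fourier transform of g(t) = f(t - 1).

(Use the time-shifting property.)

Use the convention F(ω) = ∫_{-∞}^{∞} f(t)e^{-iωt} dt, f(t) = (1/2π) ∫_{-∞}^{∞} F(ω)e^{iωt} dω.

F[g](ω) = \frac{\sqrt{2} \sqrt{\pi} e^{- \omega \left(\frac{\omega}{72} + i\right)}}{6}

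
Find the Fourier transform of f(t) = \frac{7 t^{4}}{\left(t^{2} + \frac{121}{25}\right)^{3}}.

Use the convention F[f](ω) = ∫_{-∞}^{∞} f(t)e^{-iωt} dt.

F(ω) = \frac{7 \pi \left(121 \omega^{2} - 275 \left|{\omega}\right| + 75\right) e^{- \frac{11 \left|{\omega}\right|}{5}}}{440}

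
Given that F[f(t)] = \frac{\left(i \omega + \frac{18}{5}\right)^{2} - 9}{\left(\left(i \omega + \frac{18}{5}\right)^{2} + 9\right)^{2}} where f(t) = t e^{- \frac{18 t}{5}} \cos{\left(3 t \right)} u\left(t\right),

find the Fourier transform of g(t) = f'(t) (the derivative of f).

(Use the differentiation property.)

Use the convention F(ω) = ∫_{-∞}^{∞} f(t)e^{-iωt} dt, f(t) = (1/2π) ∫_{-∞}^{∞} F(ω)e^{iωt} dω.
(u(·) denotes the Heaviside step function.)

F[g](ω) = \frac{25 i \omega \left(\left(5 i \omega + 18\right)^{2} - 225\right)}{\left(\left(5 i \omega + 18\right)^{2} + 225\right)^{2}}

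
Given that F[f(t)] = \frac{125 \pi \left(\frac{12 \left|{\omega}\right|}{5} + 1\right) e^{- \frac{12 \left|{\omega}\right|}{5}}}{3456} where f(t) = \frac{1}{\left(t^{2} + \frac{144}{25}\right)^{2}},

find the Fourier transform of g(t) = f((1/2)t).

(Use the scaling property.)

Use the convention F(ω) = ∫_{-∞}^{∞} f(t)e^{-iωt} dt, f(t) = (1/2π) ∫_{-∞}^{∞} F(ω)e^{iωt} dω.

F[g](ω) = \frac{25 \pi \left(24 \left|{\omega}\right| + 5\right) e^{- \frac{24 \left|{\omega}\right|}{5}}}{1728}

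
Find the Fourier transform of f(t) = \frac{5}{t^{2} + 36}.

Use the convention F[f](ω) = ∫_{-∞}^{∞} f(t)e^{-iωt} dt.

F(ω) = \frac{5 \pi e^{- 6 \left|{\omega}\right|}}{6}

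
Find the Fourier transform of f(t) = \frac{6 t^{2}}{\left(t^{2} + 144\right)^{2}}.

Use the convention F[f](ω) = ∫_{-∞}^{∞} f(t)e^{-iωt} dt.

F(ω) = \frac{\pi \left(1 - 12 \left|{\omega}\right|\right) e^{- 12 \left|{\omega}\right|}}{4}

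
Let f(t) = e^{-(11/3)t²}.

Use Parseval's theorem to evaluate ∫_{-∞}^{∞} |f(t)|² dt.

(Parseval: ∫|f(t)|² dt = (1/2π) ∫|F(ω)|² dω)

∫|f(t)|² dt = \frac{\sqrt{66} \sqrt{\pi}}{22}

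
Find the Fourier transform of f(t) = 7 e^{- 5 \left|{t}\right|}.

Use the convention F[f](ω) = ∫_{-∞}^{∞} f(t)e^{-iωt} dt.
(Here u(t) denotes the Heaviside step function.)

F(ω) = \frac{70}{\omega^{2} + 25}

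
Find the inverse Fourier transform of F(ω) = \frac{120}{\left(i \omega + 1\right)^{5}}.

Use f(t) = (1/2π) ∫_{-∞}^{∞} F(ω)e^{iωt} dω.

f(t) = 5 t^{4} e^{- t} u\left(t\right)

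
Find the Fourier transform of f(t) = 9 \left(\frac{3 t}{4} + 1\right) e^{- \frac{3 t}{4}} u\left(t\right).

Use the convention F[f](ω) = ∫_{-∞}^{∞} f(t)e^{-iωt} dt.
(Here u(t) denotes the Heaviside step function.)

F(ω) = \frac{72 \left(- 2 i \omega - 3\right)}{16 \omega^{2} - 24 i \omega - 9}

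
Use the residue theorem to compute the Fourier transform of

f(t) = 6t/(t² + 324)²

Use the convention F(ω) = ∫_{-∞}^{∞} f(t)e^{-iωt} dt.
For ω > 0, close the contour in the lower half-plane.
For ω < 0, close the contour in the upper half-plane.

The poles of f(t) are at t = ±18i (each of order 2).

Let g(z) = f(z)e^{-iωz}; for large |z| the factor e^{-iωz} decays in the lower half-plane when ω > 0 and in the upper half-plane when ω < 0.

Case ω > 0 (lower half-plane, clockwise contour ⇒ F(ω) = -2πi·ΣRes):
  Res_{z = - 18 i} g(z) = \frac{\omega e^{- 18 \omega}}{12} (pole of order 2)
  F(ω) = -2πi·ΣRes = - \frac{i \pi \omega e^{- 18 \omega}}{6}

Case ω < 0 (upper half-plane, counterclockwise contour ⇒ F(ω) = +2πi·ΣRes):
  Res_{z = 18 i} g(z) = - \frac{\omega e^{18 \omega}}{12} (pole of order 2)
  F(ω) = 2πi·ΣRes = - \frac{i \pi \omega e^{18 \omega}}{6}

Both cases combine into a single formula in |ω|:

F(ω) = - \frac{i \pi \omega e^{- 18 \left|{\omega}\right|}}{6}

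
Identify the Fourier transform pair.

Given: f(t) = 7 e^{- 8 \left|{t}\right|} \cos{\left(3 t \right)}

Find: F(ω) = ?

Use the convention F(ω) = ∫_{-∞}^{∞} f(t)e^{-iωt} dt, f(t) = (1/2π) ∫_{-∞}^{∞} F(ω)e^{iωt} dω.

F(ω) = \frac{112 \left(\omega^{2} + 73\right)}{\omega^{4} + 110 \omega^{2} + 5329}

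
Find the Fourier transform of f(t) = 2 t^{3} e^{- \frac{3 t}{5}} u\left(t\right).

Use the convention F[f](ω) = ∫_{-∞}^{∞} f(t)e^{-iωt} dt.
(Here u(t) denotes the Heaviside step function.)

F(ω) = \frac{7500}{\left(5 i \omega + 3\right)^{4}}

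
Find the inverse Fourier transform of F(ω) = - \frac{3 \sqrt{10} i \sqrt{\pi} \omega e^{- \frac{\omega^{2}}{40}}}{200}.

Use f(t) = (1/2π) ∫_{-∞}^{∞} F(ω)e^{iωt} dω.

f(t) = 3 t e^{- 10 t^{2}}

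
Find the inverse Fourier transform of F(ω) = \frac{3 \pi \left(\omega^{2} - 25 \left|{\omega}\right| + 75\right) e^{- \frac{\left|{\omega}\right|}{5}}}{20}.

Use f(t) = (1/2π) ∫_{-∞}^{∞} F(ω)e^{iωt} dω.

f(t) = \frac{6 t^{4}}{\left(t^{2} + \frac{1}{25}\right)^{3}}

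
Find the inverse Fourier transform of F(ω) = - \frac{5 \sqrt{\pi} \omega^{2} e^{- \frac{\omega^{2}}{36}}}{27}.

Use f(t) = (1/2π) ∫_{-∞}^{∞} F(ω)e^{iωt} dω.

f(t) = 5 \left(36 t^{2} - 2\right) e^{- 9 t^{2}}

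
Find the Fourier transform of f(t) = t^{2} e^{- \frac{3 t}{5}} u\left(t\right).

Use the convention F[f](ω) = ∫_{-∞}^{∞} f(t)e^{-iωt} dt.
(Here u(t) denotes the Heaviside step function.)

F(ω) = \frac{250}{\left(5 i \omega + 3\right)^{3}}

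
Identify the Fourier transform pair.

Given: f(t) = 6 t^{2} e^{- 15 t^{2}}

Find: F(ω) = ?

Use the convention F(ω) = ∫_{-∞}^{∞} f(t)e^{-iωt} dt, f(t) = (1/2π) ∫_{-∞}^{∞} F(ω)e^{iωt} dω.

F(ω) = \frac{\sqrt{15} \sqrt{\pi} \left(30 - \omega^{2}\right) e^{- \frac{\omega^{2}}{60}}}{2250}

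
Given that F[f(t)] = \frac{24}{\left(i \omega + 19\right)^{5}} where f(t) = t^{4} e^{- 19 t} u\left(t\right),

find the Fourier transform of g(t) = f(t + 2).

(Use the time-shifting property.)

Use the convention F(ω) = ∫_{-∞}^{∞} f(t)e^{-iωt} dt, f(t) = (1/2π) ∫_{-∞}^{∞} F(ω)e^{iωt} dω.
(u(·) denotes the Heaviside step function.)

F[g](ω) = \frac{24 e^{2 i \omega}}{\left(i \omega + 19\right)^{5}}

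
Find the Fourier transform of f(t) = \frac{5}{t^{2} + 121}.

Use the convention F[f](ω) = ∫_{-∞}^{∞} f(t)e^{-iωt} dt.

F(ω) = \frac{5 \pi e^{- 11 \left|{\omega}\right|}}{11}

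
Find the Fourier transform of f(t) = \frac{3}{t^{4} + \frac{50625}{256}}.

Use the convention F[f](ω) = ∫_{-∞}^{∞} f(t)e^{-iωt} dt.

F(ω) = \frac{64 \pi e^{- \frac{15 \sqrt{2} \left|{\omega}\right|}{8}} \sin{\left(\frac{15 \sqrt{2} \left|{\omega}\right|}{8} + \frac{\pi}{4} \right)}}{1125}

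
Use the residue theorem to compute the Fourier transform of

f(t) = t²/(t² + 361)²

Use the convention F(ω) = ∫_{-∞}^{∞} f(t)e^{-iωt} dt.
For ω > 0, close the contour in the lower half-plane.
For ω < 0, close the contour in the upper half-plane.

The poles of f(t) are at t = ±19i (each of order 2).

Let g(z) = f(z)e^{-iωz}; for large |z| the factor e^{-iωz} decays in the lower half-plane when ω > 0 and in the upper half-plane when ω < 0.

Case ω > 0 (lower half-plane, clockwise contour ⇒ F(ω) = -2πi·ΣRes):
  Res_{z = - 19 i} g(z) = \frac{i \left(1 - 19 \omega\right) e^{- 19 \omega}}{76} (pole of order 2)
  F(ω) = -2πi·ΣRes = \frac{\pi \left(1 - 19 \omega\right) e^{- 19 \omega}}{38}

Case ω < 0 (upper half-plane, counterclockwise contour ⇒ F(ω) = +2πi·ΣRes):
  Res_{z = 19 i} g(z) = \frac{i \left(- 19 \omega - 1\right) e^{19 \omega}}{76} (pole of order 2)
  F(ω) = 2πi·ΣRes = \frac{\pi \left(19 \omega + 1\right) e^{19 \omega}}{38}

Both cases combine into a single formula in |ω|:

F(ω) = \frac{\pi \left(1 - 19 \left|{\omega}\right|\right) e^{- 19 \left|{\omega}\right|}}{38}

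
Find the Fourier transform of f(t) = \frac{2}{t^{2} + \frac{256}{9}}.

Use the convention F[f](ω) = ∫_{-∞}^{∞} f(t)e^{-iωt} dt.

F(ω) = \frac{3 \pi e^{- \frac{16 \left|{\omega}\right|}{3}}}{8}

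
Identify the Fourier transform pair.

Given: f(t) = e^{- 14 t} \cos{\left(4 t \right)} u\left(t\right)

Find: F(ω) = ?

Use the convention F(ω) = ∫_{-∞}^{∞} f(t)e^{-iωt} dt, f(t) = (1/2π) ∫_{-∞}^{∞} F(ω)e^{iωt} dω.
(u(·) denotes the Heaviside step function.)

F(ω) = \frac{i \omega + 14}{\left(i \omega + 14\right)^{2} + 16}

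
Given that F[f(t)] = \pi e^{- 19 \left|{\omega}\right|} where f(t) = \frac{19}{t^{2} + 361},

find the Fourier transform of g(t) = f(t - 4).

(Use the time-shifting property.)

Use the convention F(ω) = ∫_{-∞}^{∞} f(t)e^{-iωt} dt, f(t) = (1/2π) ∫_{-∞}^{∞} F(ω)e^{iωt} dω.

F[g](ω) = \pi e^{- 4 i \omega - 19 \left|{\omega}\right|}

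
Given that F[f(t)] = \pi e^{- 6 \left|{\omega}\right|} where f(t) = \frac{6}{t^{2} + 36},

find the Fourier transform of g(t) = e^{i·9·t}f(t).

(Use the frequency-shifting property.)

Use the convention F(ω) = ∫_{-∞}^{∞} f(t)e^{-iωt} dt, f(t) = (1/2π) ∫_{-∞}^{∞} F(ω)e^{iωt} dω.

F[g](ω) = \pi e^{- 6 \left|{\omega - 9}\right|}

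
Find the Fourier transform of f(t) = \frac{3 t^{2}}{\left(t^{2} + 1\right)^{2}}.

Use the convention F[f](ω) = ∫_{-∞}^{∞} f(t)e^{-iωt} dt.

F(ω) = \frac{3 \pi \left(1 - \left|{\omega}\right|\right) e^{- \left|{\omega}\right|}}{2}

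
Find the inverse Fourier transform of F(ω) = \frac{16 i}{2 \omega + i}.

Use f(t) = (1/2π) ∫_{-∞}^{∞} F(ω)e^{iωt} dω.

f(t) = 8 e^{\frac{t}{2}} u\left(- t\right)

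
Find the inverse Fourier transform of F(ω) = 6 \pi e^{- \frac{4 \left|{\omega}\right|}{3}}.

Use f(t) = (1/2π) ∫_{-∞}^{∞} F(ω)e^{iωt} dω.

f(t) = \frac{8}{t^{2} + \frac{16}{9}}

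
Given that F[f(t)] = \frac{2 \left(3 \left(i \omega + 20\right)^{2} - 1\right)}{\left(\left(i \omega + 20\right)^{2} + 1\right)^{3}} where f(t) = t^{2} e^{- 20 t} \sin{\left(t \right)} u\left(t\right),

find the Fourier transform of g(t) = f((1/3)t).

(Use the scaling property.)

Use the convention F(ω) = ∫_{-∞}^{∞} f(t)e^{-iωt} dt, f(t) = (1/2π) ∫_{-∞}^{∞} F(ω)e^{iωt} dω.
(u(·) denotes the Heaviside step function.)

F[g](ω) = \frac{6 \left(3 \left(3 i \omega + 20\right)^{2} - 1\right)}{\left(\left(3 i \omega + 20\right)^{2} + 1\right)^{3}}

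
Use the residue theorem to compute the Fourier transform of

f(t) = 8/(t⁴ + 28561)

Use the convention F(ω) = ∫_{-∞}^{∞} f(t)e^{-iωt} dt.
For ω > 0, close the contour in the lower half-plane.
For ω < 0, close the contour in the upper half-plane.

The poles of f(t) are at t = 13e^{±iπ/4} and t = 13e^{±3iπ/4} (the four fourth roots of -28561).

Let g(z) = f(z)e^{-iωz}; for large |z| the factor e^{-iωz} decays in the lower half-plane when ω > 0 and in the upper half-plane when ω < 0.

Case ω > 0 (lower half-plane, clockwise contour ⇒ F(ω) = -2πi·ΣRes):
  Res_{z = - \frac{13 \sqrt{2}}{2} - \frac{13 \sqrt{2} i}{2}} g(z) = \frac{\sqrt{2} \left(1 + i\right) e^{\frac{13 \sqrt{2} \omega \left(-1 + i\right)}{2}}}{2197}
  Res_{z = \frac{13 \sqrt{2}}{2} - \frac{13 \sqrt{2} i}{2}} g(z) = \frac{\sqrt{2} \left(-1 + i\right) e^{- \frac{13 \sqrt{2} \omega \left(1 + i\right)}{2}}}{2197}
  F(ω) = -2πi·ΣRes = \frac{2 \sqrt{2} \pi \left(\left(1 - i\right) e^{13 \sqrt{2} i \omega} + 1 + i\right) e^{- \frac{13 \sqrt{2} \omega \left(1 + i\right)}{2}}}{2197} = \frac{8 \pi e^{- \frac{13 \sqrt{2} \omega}{2}} \sin{\left(\frac{13 \sqrt{2} \omega}{2} + \frac{\pi}{4} \right)}}{2197}

Case ω < 0 (upper half-plane, counterclockwise contour ⇒ F(ω) = +2πi·ΣRes):
  Res_{z = \frac{13 \sqrt{2}}{2} + \frac{13 \sqrt{2} i}{2}} g(z) = - \frac{\sqrt{2} \left(1 + i\right) e^{\frac{13 \sqrt{2} \omega \left(1 - i\right)}{2}}}{2197}
  Res_{z = - \frac{13 \sqrt{2}}{2} + \frac{13 \sqrt{2} i}{2}} g(z) = \frac{\sqrt{2} \left(1 - i\right) e^{\frac{13 \sqrt{2} \omega \left(1 + i\right)}{2}}}{2197}
  F(ω) = 2πi·ΣRes = - \frac{2 \sqrt{2} i \pi \left(\left(1 + i\right) e^{\frac{13 \sqrt{2} \omega \left(1 - i\right)}{2}} - \left(1 - i\right) e^{\frac{13 \sqrt{2} \omega \left(1 + i\right)}{2}}\right)}{2197} = \frac{8 \pi e^{\frac{13 \sqrt{2} \omega}{2}} \cos{\left(\frac{13 \sqrt{2} \omega}{2} + \frac{\pi}{4} \right)}}{2197}

Both cases combine into a single formula in |ω|:

F(ω) = \frac{8 \pi e^{- \frac{13 \sqrt{2} \left|{\omega}\right|}{2}} \sin{\left(\frac{13 \sqrt{2} \left|{\omega}\right|}{2} + \frac{\pi}{4} \right)}}{2197}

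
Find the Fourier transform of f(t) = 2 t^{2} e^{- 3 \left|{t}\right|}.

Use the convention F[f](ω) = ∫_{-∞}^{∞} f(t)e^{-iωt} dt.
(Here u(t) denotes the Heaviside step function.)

F(ω) = \frac{72 \left(3 - \omega^{2}\right)}{\left(\omega^{2} + 9\right)^{3}}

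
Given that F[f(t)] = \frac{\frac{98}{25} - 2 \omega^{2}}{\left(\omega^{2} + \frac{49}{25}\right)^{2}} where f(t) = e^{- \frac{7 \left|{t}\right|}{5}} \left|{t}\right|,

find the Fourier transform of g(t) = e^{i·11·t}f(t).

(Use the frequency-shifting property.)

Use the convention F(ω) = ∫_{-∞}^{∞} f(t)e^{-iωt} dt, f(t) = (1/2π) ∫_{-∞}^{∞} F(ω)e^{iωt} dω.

F[g](ω) = \frac{50 \left(49 - 25 \left(\omega - 11\right)^{2}\right)}{\left(25 \left(\omega - 11\right)^{2} + 49\right)^{2}}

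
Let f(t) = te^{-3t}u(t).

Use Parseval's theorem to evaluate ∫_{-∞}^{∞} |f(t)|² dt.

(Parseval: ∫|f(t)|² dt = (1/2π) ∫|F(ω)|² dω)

∫|f(t)|² dt = \frac{1}{108}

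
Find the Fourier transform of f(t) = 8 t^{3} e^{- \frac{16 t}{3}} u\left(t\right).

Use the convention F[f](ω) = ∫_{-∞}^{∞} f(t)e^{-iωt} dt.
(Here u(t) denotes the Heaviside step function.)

F(ω) = \frac{3888}{\left(3 i \omega + 16\right)^{4}}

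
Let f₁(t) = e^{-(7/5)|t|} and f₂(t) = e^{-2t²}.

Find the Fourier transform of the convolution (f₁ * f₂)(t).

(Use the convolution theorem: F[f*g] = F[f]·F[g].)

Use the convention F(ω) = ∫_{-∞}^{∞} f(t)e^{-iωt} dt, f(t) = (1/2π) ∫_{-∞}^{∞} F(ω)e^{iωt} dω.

F[f₁*f₂](ω) = \frac{35 \sqrt{2} \sqrt{\pi} e^{- \frac{\omega^{2}}{8}}}{25 \omega^{2} + 49}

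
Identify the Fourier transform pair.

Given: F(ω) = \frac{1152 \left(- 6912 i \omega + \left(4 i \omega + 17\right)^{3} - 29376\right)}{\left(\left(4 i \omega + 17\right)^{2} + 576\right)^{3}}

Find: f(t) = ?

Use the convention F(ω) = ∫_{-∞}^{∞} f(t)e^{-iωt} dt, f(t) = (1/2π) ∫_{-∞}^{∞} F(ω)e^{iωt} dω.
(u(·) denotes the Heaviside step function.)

f(t) = 9 t^{2} e^{- \frac{17 t}{4}} \cos{\left(6 t \right)} u\left(t\right)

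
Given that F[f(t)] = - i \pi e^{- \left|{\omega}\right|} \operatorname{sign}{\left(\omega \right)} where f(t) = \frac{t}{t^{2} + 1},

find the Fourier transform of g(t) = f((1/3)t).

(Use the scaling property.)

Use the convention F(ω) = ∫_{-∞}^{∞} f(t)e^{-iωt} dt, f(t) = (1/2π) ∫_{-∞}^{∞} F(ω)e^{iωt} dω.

F[g](ω) = - 3 i \pi e^{- 3 \left|{\omega}\right|} \operatorname{sign}{\left(\omega \right)}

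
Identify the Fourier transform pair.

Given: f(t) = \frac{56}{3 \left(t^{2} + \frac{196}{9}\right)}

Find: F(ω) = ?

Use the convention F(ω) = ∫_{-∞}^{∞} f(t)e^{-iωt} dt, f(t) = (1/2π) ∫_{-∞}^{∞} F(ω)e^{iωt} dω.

F(ω) = 4 \pi e^{- \frac{14 \left|{\omega}\right|}{3}}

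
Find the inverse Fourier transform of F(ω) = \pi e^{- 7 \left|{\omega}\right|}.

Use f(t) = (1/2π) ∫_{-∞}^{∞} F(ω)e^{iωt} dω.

f(t) = \frac{7}{t^{2} + 49}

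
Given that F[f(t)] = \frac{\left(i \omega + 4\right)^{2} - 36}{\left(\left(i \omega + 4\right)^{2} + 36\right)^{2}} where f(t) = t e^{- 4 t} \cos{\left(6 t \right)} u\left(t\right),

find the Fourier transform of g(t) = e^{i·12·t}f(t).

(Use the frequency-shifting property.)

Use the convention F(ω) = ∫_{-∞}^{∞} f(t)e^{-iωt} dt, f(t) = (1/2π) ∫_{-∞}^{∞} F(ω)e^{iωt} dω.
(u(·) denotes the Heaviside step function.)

F[g](ω) = \frac{\left(i \left(\omega - 12\right) + 4\right)^{2} - 36}{\left(\left(i \left(\omega - 12\right) + 4\right)^{2} + 36\right)^{2}}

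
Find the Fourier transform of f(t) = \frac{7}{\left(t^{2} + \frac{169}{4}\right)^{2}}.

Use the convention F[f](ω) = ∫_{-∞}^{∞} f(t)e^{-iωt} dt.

F(ω) = \frac{14 \pi \left(13 \left|{\omega}\right| + 2\right) e^{- \frac{13 \left|{\omega}\right|}{2}}}{2197}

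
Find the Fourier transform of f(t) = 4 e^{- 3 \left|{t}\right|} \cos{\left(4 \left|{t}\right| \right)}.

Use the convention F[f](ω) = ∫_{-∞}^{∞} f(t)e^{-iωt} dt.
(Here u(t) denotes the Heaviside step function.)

F(ω) = \frac{24 \left(\omega^{2} + 25\right)}{\omega^{4} - 14 \omega^{2} + 625}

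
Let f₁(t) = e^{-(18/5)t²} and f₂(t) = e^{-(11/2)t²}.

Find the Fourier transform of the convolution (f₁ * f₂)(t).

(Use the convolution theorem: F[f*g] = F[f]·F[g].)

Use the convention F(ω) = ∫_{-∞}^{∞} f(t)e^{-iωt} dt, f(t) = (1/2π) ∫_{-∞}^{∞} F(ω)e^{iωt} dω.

F[f₁*f₂](ω) = \frac{\sqrt{55} \pi e^{- \frac{91 \omega^{2}}{792}}}{33}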